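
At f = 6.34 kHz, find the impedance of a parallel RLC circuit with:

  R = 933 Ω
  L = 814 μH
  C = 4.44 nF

Step 1 — Angular frequency: ω = 2π·f = 2π·6340 = 3.984e+04 rad/s.
Step 2 — Component impedances:
  R: Z = R = 933 Ω
  L: Z = jωL = j·3.984e+04·0.000814 = 0 + j32.43 Ω
  C: Z = 1/(jωC) = -j/(ω·C) = 0 - j5654 Ω
Step 3 — Parallel combination: 1/Z_total = 1/R + 1/L + 1/C; Z_total = 1.139 + j32.57 Ω = 32.59∠88.0° Ω.

Z = 1.139 + j32.57 Ω = 32.59∠88.0° Ω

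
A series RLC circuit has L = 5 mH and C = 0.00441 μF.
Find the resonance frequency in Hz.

Step 1 — Resonance condition Im(Z)=0 gives ω₀ = 1/√(LC).
Step 2 — ω₀ = 1/√(0.005·4.41e-09) = 2.13e+05 rad/s.
Step 3 — f₀ = ω₀/(2π) = 3.389e+04 Hz.

f₀ = 3.389e+04 Hz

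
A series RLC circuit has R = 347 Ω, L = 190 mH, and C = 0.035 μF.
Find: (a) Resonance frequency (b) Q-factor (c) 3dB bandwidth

Step 1 — Resonance: ω₀ = 1/√(LC) = 1/√(0.19·3.5e-08) = 1.226e+04 rad/s.
Step 2 — f₀ = ω₀/(2π) = 1952 Hz.
Step 3 — Series Q: Q = ω₀L/R = 1.226e+04·0.19/347 = 6.714.
Step 4 — Bandwidth: Δω = ω₀/Q = 1826 rad/s; BW = Δω/(2π) = 290.7 Hz.

(a) f₀ = 1952 Hz  (b) Q = 6.714  (c) BW = 290.7 Hz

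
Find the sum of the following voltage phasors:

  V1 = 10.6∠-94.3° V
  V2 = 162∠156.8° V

Step 1 — Convert each phasor to rectangular form:
  V1 = 10.6·(cos(-94.3°) + j·sin(-94.3°)) = -0.7948 - j10.57 V
  V2 = 162·(cos(156.8°) + j·sin(156.8°)) = -148.9 + j63.82 V
Step 2 — Sum components: V_total = -149.7 + j53.25 V.
Step 3 — Convert to polar: |V_total| = 158.9 V, ∠V_total = 160.4°.

V_total = 158.9∠160.4° V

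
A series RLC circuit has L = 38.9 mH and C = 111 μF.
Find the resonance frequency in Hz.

Step 1 — Resonance condition Im(Z)=0 gives ω₀ = 1/√(LC).
Step 2 — ω₀ = 1/√(0.0389·0.000111) = 481.2 rad/s.
Step 3 — f₀ = ω₀/(2π) = 76.59 Hz.

f₀ = 76.59 Hz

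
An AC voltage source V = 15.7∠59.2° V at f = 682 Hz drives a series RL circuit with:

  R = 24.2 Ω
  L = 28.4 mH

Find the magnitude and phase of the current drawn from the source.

Step 1 — Angular frequency: ω = 2π·f = 2π·682 = 4285 rad/s.
Step 2 — Component impedances:
  R: Z = R = 24.2 Ω
  L: Z = jωL = j·4285·0.0284 = 0 + j121.7 Ω
Step 3 — Series combination: Z_total = R + L = 24.2 + j121.7 Ω = 124.1∠78.8° Ω.
Step 4 — Source phasor: V = 15.7∠59.2° V = 8.039 + j13.49 V.
Step 5 — Ohm's law: I = V / Z_total = (8.039 + j13.49) / (24.2 + j121.7) = 0.1192 - j0.04235 A.
Step 6 — Convert to polar: |I| = 0.1265 A, ∠I = -19.6°.

I = 0.1265∠-19.6° A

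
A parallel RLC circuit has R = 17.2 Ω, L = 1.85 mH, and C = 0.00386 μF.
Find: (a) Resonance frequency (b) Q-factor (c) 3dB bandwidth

Step 1 — Resonance: ω₀ = 1/√(LC) = 1/√(0.00185·3.86e-09) = 3.742e+05 rad/s.
Step 2 — f₀ = ω₀/(2π) = 5.956e+04 Hz.
Step 3 — Parallel Q: Q = R/(ω₀L) = 17.2/(3.742e+05·0.00185) = 0.02484.
Step 4 — Bandwidth: Δω = ω₀/Q = 1.506e+07 rad/s; BW = Δω/(2π) = 2.397e+06 Hz.

(a) f₀ = 5.956e+04 Hz  (b) Q = 0.02484  (c) BW = 2.397e+06 Hz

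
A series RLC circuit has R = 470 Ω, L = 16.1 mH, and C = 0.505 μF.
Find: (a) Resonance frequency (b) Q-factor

Step 1 — Resonance condition Im(Z)=0 gives ω₀ = 1/√(LC).
Step 2 — ω₀ = 1/√(0.0161·5.05e-07) = 1.109e+04 rad/s.
Step 3 — f₀ = ω₀/(2π) = 1765 Hz.
Step 4 — Series Q: Q = ω₀L/R = 1.109e+04·0.0161/470 = 0.3799.

(a) f₀ = 1765 Hz  (b) Q = 0.3799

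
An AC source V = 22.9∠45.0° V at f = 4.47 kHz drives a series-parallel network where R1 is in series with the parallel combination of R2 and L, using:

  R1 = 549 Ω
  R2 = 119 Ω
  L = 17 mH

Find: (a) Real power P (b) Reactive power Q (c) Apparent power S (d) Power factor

Step 1 — Angular frequency: ω = 2π·f = 2π·4470 = 2.809e+04 rad/s.
Step 2 — Component impedances:
  R1: Z = R = 549 Ω
  R2: Z = R = 119 Ω
  L: Z = jωL = j·2.809e+04·0.017 = 0 + j477.5 Ω
Step 3 — Parallel branch: R2 || L = 1/(1/R2 + 1/L) = 112 + j27.92 Ω.
Step 4 — Series with R1: Z_total = R1 + (R2 || L) = 661 + j27.92 Ω = 661.6∠2.4° Ω.
Step 5 — Source phasor: V = 22.9∠45.0° V = 16.19 + j16.19 V.
Step 6 — Current: I = V / Z = 0.02549 + j0.02342 A = 0.03461∠42.6° A.
Step 7 — Complex power: S = V·I* = 0.7919 + j0.03345 VA.
Step 8 — Real power: P = Re(S) = 0.7919 W.
Step 9 — Reactive power: Q = Im(S) = 0.03345 VAR.
Step 10 — Apparent power: |S| = 0.7926 VA.
Step 11 — Power factor: PF = P/|S| = 0.9991 (lagging).

(a) P = 0.7919 W  (b) Q = 0.03345 VAR  (c) S = 0.7926 VA  (d) PF = 0.9991 (lagging)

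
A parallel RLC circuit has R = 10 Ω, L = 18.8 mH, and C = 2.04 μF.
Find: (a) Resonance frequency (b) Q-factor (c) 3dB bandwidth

Step 1 — Resonance: ω₀ = 1/√(LC) = 1/√(0.0188·2.04e-06) = 5106 rad/s.
Step 2 — f₀ = ω₀/(2π) = 812.7 Hz.
Step 3 — Parallel Q: Q = R/(ω₀L) = 10/(5106·0.0188) = 0.1042.
Step 4 — Bandwidth: Δω = ω₀/Q = 4.902e+04 rad/s; BW = Δω/(2π) = 7802 Hz.

(a) f₀ = 812.7 Hz  (b) Q = 0.1042  (c) BW = 7802 Hz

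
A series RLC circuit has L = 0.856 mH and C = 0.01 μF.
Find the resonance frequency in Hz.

Step 1 — Resonance condition Im(Z)=0 gives ω₀ = 1/√(LC).
Step 2 — ω₀ = 1/√(0.000856·1e-08) = 3.418e+05 rad/s.
Step 3 — f₀ = ω₀/(2π) = 5.44e+04 Hz.

f₀ = 5.44e+04 Hz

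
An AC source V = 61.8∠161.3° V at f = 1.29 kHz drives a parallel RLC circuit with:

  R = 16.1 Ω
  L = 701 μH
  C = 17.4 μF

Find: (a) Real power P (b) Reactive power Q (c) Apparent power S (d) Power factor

Step 1 — Angular frequency: ω = 2π·f = 2π·1290 = 8105 rad/s.
Step 2 — Component impedances:
  R: Z = R = 16.1 Ω
  L: Z = jωL = j·8105·0.000701 = 0 + j5.682 Ω
  C: Z = 1/(jωC) = -j/(ω·C) = 0 - j7.091 Ω
Step 3 — Parallel combination: 1/Z_total = 1/R + 1/L + 1/C; Z_total = 12.23 + j6.883 Ω = 14.03∠29.4° Ω.
Step 4 — Source phasor: V = 61.8∠161.3° V = -58.54 + j19.81 V.
Step 5 — Current: I = V / Z = -2.943 + j3.278 A = 4.405∠131.9° A.
Step 6 — Complex power: S = V·I* = 237.2 + j133.5 VA.
Step 7 — Real power: P = Re(S) = 237.2 W.
Step 8 — Reactive power: Q = Im(S) = 133.5 VAR.
Step 9 — Apparent power: |S| = 272.2 VA.
Step 10 — Power factor: PF = P/|S| = 0.8714 (lagging).

(a) P = 237.2 W  (b) Q = 133.5 VAR  (c) S = 272.2 VA  (d) PF = 0.8714 (lagging)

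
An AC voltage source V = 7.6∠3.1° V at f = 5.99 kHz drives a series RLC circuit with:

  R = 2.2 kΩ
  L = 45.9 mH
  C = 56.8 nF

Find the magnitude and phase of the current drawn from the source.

Step 1 — Angular frequency: ω = 2π·f = 2π·5990 = 3.764e+04 rad/s.
Step 2 — Component impedances:
  R: Z = R = 2200 Ω
  L: Z = jωL = j·3.764e+04·0.0459 = 0 + j1728 Ω
  C: Z = 1/(jωC) = -j/(ω·C) = 0 - j467.8 Ω
Step 3 — Series combination: Z_total = R + L + C = 2200 + j1260 Ω = 2535∠29.8° Ω.
Step 4 — Source phasor: V = 7.6∠3.1° V = 7.589 + j0.411 V.
Step 5 — Ohm's law: I = V / Z_total = (7.589 + j0.411) / (2200 + j1260) = 0.002678 - j0.001347 A.
Step 6 — Convert to polar: |I| = 0.002998 A, ∠I = -26.7°.

I = 0.002998∠-26.7° A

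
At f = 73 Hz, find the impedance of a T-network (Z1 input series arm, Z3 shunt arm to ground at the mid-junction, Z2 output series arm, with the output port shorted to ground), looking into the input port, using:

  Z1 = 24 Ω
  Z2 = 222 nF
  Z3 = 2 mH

Step 1 — Angular frequency: ω = 2π·f = 2π·73 = 458.7 rad/s.
Step 2 — Component impedances:
  Z1: Z = R = 24 Ω
  Z2: Z = 1/(jωC) = -j/(ω·C) = 0 - j9821 Ω
  Z3: Z = jωL = j·458.7·0.002 = 0 + j0.9173 Ω
Step 3 — With the output port shorted to ground, the output series arm Z2 runs from the junction to ground; the shunt arm Z3 also runs from the junction to ground. They appear in parallel: Z3 || Z2 = 0 + j0.9174 Ω.
Step 4 — Series with input arm Z1: Z_in = Z1 + (Z3 || Z2) = 24 + j0.9174 Ω = 24.02∠2.2° Ω.

Z = 24 + j0.9174 Ω = 24.02∠2.2° Ω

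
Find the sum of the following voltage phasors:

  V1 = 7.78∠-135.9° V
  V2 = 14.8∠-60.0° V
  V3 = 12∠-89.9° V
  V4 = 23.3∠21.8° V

Step 1 — Convert each phasor to rectangular form:
  V1 = 7.78·(cos(-135.9°) + j·sin(-135.9°)) = -5.587 - j5.414 V
  V2 = 14.8·(cos(-60.0°) + j·sin(-60.0°)) = 7.4 - j12.82 V
  V3 = 12·(cos(-89.9°) + j·sin(-89.9°)) = 0.02094 - j12 V
  V4 = 23.3·(cos(21.8°) + j·sin(21.8°)) = 21.63 + j8.653 V
Step 2 — Sum components: V_total = 23.47 - j21.58 V.
Step 3 — Convert to polar: |V_total| = 31.88 V, ∠V_total = -42.6°.

V_total = 31.88∠-42.6° V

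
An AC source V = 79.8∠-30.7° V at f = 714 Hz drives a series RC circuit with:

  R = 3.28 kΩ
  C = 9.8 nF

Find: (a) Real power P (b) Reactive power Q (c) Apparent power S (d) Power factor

Step 1 — Angular frequency: ω = 2π·f = 2π·714 = 4486 rad/s.
Step 2 — Component impedances:
  R: Z = R = 3280 Ω
  C: Z = 1/(jωC) = -j/(ω·C) = 0 - j2.275e+04 Ω
Step 3 — Series combination: Z_total = R + C = 3280 - j2.275e+04 Ω = 2.298e+04∠-81.8° Ω.
Step 4 — Source phasor: V = 79.8∠-30.7° V = 68.62 - j40.74 V.
Step 5 — Current: I = V / Z = 0.002181 + j0.002702 A = 0.003472∠51.1° A.
Step 6 — Complex power: S = V·I* = 0.03955 - j0.2743 VA.
Step 7 — Real power: P = Re(S) = 0.03955 W.
Step 8 — Reactive power: Q = Im(S) = -0.2743 VAR.
Step 9 — Apparent power: |S| = 0.2771 VA.
Step 10 — Power factor: PF = P/|S| = 0.1427 (leading).

(a) P = 0.03955 W  (b) Q = -0.2743 VAR  (c) S = 0.2771 VA  (d) PF = 0.1427 (leading)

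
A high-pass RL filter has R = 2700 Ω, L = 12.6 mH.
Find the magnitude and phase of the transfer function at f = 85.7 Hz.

Step 1 — Angular frequency: ω = 2π·85.7 = 538.5 rad/s.
Step 2 — Transfer function: H(jω) = jωL/(R + jωL).
Step 3 — Numerator jωL = j·6.785; denominator R + jωL = 2700 + j6.785.
Step 4 — H = 6.314e-06 + j0.002513.
Step 5 — Magnitude: |H| = 0.002513 (-52.0 dB); phase: φ = 89.9°.

|H| = 0.002513 (-52.0 dB), φ = 89.9°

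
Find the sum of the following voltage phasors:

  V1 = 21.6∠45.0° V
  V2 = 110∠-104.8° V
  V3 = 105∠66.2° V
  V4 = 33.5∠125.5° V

Step 1 — Convert each phasor to rectangular form:
  V1 = 21.6·(cos(45.0°) + j·sin(45.0°)) = 15.27 + j15.27 V
  V2 = 110·(cos(-104.8°) + j·sin(-104.8°)) = -28.1 - j106.4 V
  V3 = 105·(cos(66.2°) + j·sin(66.2°)) = 42.37 + j96.07 V
  V4 = 33.5·(cos(125.5°) + j·sin(125.5°)) = -19.45 + j27.27 V
Step 2 — Sum components: V_total = 10.09 + j32.27 V.
Step 3 — Convert to polar: |V_total| = 33.81 V, ∠V_total = 72.6°.

V_total = 33.81∠72.6° V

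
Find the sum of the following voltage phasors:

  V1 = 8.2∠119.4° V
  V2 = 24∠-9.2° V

Step 1 — Convert each phasor to rectangular form:
  V1 = 8.2·(cos(119.4°) + j·sin(119.4°)) = -4.025 + j7.144 V
  V2 = 24·(cos(-9.2°) + j·sin(-9.2°)) = 23.69 - j3.837 V
Step 2 — Sum components: V_total = 19.67 + j3.307 V.
Step 3 — Convert to polar: |V_total| = 19.94 V, ∠V_total = 9.5°.

V_total = 19.94∠9.5° V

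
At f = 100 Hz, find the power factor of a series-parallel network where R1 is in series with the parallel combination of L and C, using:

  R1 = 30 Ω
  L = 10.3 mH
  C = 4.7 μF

Step 1 — Angular frequency: ω = 2π·f = 2π·100 = 628.3 rad/s.
Step 2 — Component impedances:
  R1: Z = R = 30 Ω
  L: Z = jωL = j·628.3·0.0103 = 0 + j6.472 Ω
  C: Z = 1/(jωC) = -j/(ω·C) = 0 - j338.6 Ω
Step 3 — Parallel branch: L || C = 1/(1/L + 1/C) = 0 + j6.598 Ω.
Step 4 — Series with R1: Z_total = R1 + (L || C) = 30 + j6.598 Ω = 30.72∠12.4° Ω.
Step 5 — Power factor: PF = cos(φ) = Re(Z)/|Z| = 30/30.717 = 0.9767.
Step 6 — Type: Im(Z) = 6.598 ⇒ lagging (phase φ = 12.4°).

PF = 0.9767 (lagging, φ = 12.4°)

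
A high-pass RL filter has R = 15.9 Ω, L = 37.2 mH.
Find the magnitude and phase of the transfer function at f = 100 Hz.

Step 1 — Angular frequency: ω = 2π·100 = 628.3 rad/s.
Step 2 — Transfer function: H(jω) = jωL/(R + jωL).
Step 3 — Numerator jωL = j·23.37; denominator R + jωL = 15.9 + j23.37.
Step 4 — H = 0.6836 + j0.4651.
Step 5 — Magnitude: |H| = 0.8268 (-1.7 dB); phase: φ = 34.2°.

|H| = 0.8268 (-1.7 dB), φ = 34.2°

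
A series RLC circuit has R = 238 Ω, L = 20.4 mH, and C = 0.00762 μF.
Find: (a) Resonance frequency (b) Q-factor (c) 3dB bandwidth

Step 1 — Resonance: ω₀ = 1/√(LC) = 1/√(0.0204·7.62e-09) = 8.021e+04 rad/s.
Step 2 — f₀ = ω₀/(2π) = 1.277e+04 Hz.
Step 3 — Series Q: Q = ω₀L/R = 8.021e+04·0.0204/238 = 6.875.
Step 4 — Bandwidth: Δω = ω₀/Q = 1.167e+04 rad/s; BW = Δω/(2π) = 1857 Hz.

(a) f₀ = 1.277e+04 Hz  (b) Q = 6.875  (c) BW = 1857 Hz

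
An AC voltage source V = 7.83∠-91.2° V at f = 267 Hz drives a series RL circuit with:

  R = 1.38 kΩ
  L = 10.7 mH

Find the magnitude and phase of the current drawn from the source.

Step 1 — Angular frequency: ω = 2π·f = 2π·267 = 1678 rad/s.
Step 2 — Component impedances:
  R: Z = R = 1380 Ω
  L: Z = jωL = j·1678·0.0107 = 0 + j17.95 Ω
Step 3 — Series combination: Z_total = R + L = 1380 + j17.95 Ω = 1380∠0.7° Ω.
Step 4 — Source phasor: V = 7.83∠-91.2° V = -0.164 - j7.828 V.
Step 5 — Ohm's law: I = V / Z_total = (-0.164 - j7.828) / (1380 + j17.95) = -0.0001926 - j0.00567 A.
Step 6 — Convert to polar: |I| = 0.005673 A, ∠I = -91.9°.

I = 0.005673∠-91.9° A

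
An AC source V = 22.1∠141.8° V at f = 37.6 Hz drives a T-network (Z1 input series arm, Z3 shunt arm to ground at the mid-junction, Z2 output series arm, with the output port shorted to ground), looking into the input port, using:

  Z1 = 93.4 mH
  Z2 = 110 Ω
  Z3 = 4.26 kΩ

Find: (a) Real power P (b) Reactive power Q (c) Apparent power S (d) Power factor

Step 1 — Angular frequency: ω = 2π·f = 2π·37.6 = 236.2 rad/s.
Step 2 — Component impedances:
  Z1: Z = jωL = j·236.2·0.0934 = 0 + j22.07 Ω
  Z2: Z = R = 110 Ω
  Z3: Z = R = 4260 Ω
Step 3 — With the output port shorted to ground, the output series arm Z2 runs from the junction to ground; the shunt arm Z3 also runs from the junction to ground. They appear in parallel: Z3 || Z2 = 107.2 Ω.
Step 4 — Series with input arm Z1: Z_in = Z1 + (Z3 || Z2) = 107.2 + j22.07 Ω = 109.5∠11.6° Ω.
Step 5 — Source phasor: V = 22.1∠141.8° V = -17.37 + j13.67 V.
Step 6 — Current: I = V / Z = -0.1302 + j0.1542 A = 0.2019∠130.2° A.
Step 7 — Complex power: S = V·I* = 4.37 + j0.8992 VA.
Step 8 — Real power: P = Re(S) = 4.37 W.
Step 9 — Reactive power: Q = Im(S) = 0.8992 VAR.
Step 10 — Apparent power: |S| = 4.461 VA.
Step 11 — Power factor: PF = P/|S| = 0.9795 (lagging).

(a) P = 4.37 W  (b) Q = 0.8992 VAR  (c) S = 4.461 VA  (d) PF = 0.9795 (lagging)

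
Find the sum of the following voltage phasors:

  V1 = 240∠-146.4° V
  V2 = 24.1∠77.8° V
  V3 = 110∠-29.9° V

Step 1 — Convert each phasor to rectangular form:
  V1 = 240·(cos(-146.4°) + j·sin(-146.4°)) = -199.9 - j132.8 V
  V2 = 24.1·(cos(77.8°) + j·sin(77.8°)) = 5.093 + j23.56 V
  V3 = 110·(cos(-29.9°) + j·sin(-29.9°)) = 95.36 - j54.83 V
Step 2 — Sum components: V_total = -99.45 - j164.1 V.
Step 3 — Convert to polar: |V_total| = 191.9 V, ∠V_total = -121.2°.

V_total = 191.9∠-121.2° V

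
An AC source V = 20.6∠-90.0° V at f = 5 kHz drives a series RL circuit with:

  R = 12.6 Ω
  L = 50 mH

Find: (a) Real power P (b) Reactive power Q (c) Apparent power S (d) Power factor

Step 1 — Angular frequency: ω = 2π·f = 2π·5000 = 3.142e+04 rad/s.
Step 2 — Component impedances:
  R: Z = R = 12.6 Ω
  L: Z = jωL = j·3.142e+04·0.05 = 0 + j1571 Ω
Step 3 — Series combination: Z_total = R + L = 12.6 + j1571 Ω = 1571∠89.5° Ω.
Step 4 — Source phasor: V = 20.6∠-90.0° V = 0 - j20.6 V.
Step 5 — Current: I = V / Z = -0.01311 - j0.0001052 A = 0.01311∠-179.5° A.
Step 6 — Complex power: S = V·I* = 0.002167 + j0.2701 VA.
Step 7 — Real power: P = Re(S) = 0.002167 W.
Step 8 — Reactive power: Q = Im(S) = 0.2701 VAR.
Step 9 — Apparent power: |S| = 0.2701 VA.
Step 10 — Power factor: PF = P/|S| = 0.008021 (lagging).

(a) P = 0.002167 W  (b) Q = 0.2701 VAR  (c) S = 0.2701 VA  (d) PF = 0.008021 (lagging)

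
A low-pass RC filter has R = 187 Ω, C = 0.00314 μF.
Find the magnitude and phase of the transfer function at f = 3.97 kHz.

Step 1 — Angular frequency: ω = 2π·3970 = 2.494e+04 rad/s.
Step 2 — Transfer function: H(jω) = 1/(1 + jωRC).
Step 3 — Denominator: 1 + jωRC = 1 + j·2.494e+04·187·3.14e-09 = 1 + j0.01465.
Step 4 — H = 0.9998 - j0.01464.
Step 5 — Magnitude: |H| = 0.9999 (-0.0 dB); phase: φ = -0.8°.

|H| = 0.9999 (-0.0 dB), φ = -0.8°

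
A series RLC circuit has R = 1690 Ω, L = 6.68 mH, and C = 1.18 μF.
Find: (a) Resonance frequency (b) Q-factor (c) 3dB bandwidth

Step 1 — Resonance: ω₀ = 1/√(LC) = 1/√(0.00668·1.18e-06) = 1.126e+04 rad/s.
Step 2 — f₀ = ω₀/(2π) = 1793 Hz.
Step 3 — Series Q: Q = ω₀L/R = 1.126e+04·0.00668/1690 = 0.04452.
Step 4 — Bandwidth: Δω = ω₀/Q = 2.53e+05 rad/s; BW = Δω/(2π) = 4.027e+04 Hz.

(a) f₀ = 1793 Hz  (b) Q = 0.04452  (c) BW = 4.027e+04 Hz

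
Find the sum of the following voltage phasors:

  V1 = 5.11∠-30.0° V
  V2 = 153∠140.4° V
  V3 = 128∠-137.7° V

Step 1 — Convert each phasor to rectangular form:
  V1 = 5.11·(cos(-30.0°) + j·sin(-30.0°)) = 4.425 - j2.555 V
  V2 = 153·(cos(140.4°) + j·sin(140.4°)) = -117.9 + j97.53 V
  V3 = 128·(cos(-137.7°) + j·sin(-137.7°)) = -94.67 - j86.15 V
Step 2 — Sum components: V_total = -208.1 + j8.825 V.
Step 3 — Convert to polar: |V_total| = 208.3 V, ∠V_total = 177.6°.

V_total = 208.3∠177.6° V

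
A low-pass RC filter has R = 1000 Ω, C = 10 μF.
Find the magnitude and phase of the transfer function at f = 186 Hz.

Step 1 — Angular frequency: ω = 2π·186 = 1169 rad/s.
Step 2 — Transfer function: H(jω) = 1/(1 + jωRC).
Step 3 — Denominator: 1 + jωRC = 1 + j·1169·1000·1e-05 = 1 + j11.69.
Step 4 — H = 0.007269 - j0.08495.
Step 5 — Magnitude: |H| = 0.08526 (-21.4 dB); phase: φ = -85.1°.

|H| = 0.08526 (-21.4 dB), φ = -85.1°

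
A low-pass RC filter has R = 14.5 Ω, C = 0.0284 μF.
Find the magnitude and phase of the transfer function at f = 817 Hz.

Step 1 — Angular frequency: ω = 2π·817 = 5133 rad/s.
Step 2 — Transfer function: H(jω) = 1/(1 + jωRC).
Step 3 — Denominator: 1 + jωRC = 1 + j·5133·14.5·2.84e-08 = 1 + j0.002114.
Step 4 — H = 1 - j0.002114.
Step 5 — Magnitude: |H| = 1 (-0.0 dB); phase: φ = -0.1°.

|H| = 1 (-0.0 dB), φ = -0.1°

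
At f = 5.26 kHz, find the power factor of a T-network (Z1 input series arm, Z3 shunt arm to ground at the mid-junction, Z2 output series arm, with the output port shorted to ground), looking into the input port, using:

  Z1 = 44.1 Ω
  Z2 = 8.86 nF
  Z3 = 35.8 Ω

Step 1 — Angular frequency: ω = 2π·f = 2π·5260 = 3.305e+04 rad/s.
Step 2 — Component impedances:
  Z1: Z = R = 44.1 Ω
  Z2: Z = 1/(jωC) = -j/(ω·C) = 0 - j3415 Ω
  Z3: Z = R = 35.8 Ω
Step 3 — With the output port shorted to ground, the output series arm Z2 runs from the junction to ground; the shunt arm Z3 also runs from the junction to ground. They appear in parallel: Z3 || Z2 = 35.8 - j0.3752 Ω.
Step 4 — Series with input arm Z1: Z_in = Z1 + (Z3 || Z2) = 79.9 - j0.3752 Ω = 79.9∠-0.3° Ω.
Step 5 — Power factor: PF = cos(φ) = Re(Z)/|Z| = 79.9/79.9 = 1.
Step 6 — Type: Im(Z) = -0.3752 ⇒ leading (phase φ = -0.3°).

PF = 1 (leading, φ = -0.3°)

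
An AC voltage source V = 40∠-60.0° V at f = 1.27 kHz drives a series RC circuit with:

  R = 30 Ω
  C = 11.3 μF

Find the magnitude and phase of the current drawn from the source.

Step 1 — Angular frequency: ω = 2π·f = 2π·1270 = 7980 rad/s.
Step 2 — Component impedances:
  R: Z = R = 30 Ω
  C: Z = 1/(jωC) = -j/(ω·C) = 0 - j11.09 Ω
Step 3 — Series combination: Z_total = R + C = 30 - j11.09 Ω = 31.98∠-20.3° Ω.
Step 4 — Source phasor: V = 40∠-60.0° V = 20 - j34.64 V.
Step 5 — Ohm's law: I = V / Z_total = (20 - j34.64) / (30 - j11.09) = 0.9621 - j0.7991 A.
Step 6 — Convert to polar: |I| = 1.251 A, ∠I = -39.7°.

I = 1.251∠-39.7° A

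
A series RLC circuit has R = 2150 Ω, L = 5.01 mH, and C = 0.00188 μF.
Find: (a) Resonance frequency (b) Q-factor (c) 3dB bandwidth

Step 1 — Resonance: ω₀ = 1/√(LC) = 1/√(0.00501·1.88e-09) = 3.258e+05 rad/s.
Step 2 — f₀ = ω₀/(2π) = 5.186e+04 Hz.
Step 3 — Series Q: Q = ω₀L/R = 3.258e+05·0.00501/2150 = 0.7593.
Step 4 — Bandwidth: Δω = ω₀/Q = 4.291e+05 rad/s; BW = Δω/(2π) = 6.83e+04 Hz.

(a) f₀ = 5.186e+04 Hz  (b) Q = 0.7593  (c) BW = 6.83e+04 Hz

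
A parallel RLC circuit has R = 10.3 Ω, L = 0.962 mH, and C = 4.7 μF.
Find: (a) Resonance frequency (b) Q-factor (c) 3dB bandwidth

Step 1 — Resonance: ω₀ = 1/√(LC) = 1/√(0.000962·4.7e-06) = 1.487e+04 rad/s.
Step 2 — f₀ = ω₀/(2π) = 2367 Hz.
Step 3 — Parallel Q: Q = R/(ω₀L) = 10.3/(1.487e+04·0.000962) = 0.7199.
Step 4 — Bandwidth: Δω = ω₀/Q = 2.066e+04 rad/s; BW = Δω/(2π) = 3288 Hz.

(a) f₀ = 2367 Hz  (b) Q = 0.7199  (c) BW = 3288 Hz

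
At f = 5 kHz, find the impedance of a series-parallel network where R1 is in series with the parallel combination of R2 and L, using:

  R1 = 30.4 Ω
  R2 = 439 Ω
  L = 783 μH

Step 1 — Angular frequency: ω = 2π·f = 2π·5000 = 3.142e+04 rad/s.
Step 2 — Component impedances:
  R1: Z = R = 30.4 Ω
  R2: Z = R = 439 Ω
  L: Z = jωL = j·3.142e+04·0.000783 = 0 + j24.6 Ω
Step 3 — Parallel branch: R2 || L = 1/(1/R2 + 1/L) = 1.374 + j24.52 Ω.
Step 4 — Series with R1: Z_total = R1 + (R2 || L) = 31.77 + j24.52 Ω = 40.14∠37.7° Ω.

Z = 31.77 + j24.52 Ω = 40.14∠37.7° Ω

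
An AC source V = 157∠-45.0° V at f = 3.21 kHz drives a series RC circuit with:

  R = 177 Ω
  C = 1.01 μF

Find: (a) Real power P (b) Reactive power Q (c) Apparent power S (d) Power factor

Step 1 — Angular frequency: ω = 2π·f = 2π·3210 = 2.017e+04 rad/s.
Step 2 — Component impedances:
  R: Z = R = 177 Ω
  C: Z = 1/(jωC) = -j/(ω·C) = 0 - j49.09 Ω
Step 3 — Series combination: Z_total = R + C = 177 - j49.09 Ω = 183.7∠-15.5° Ω.
Step 4 — Source phasor: V = 157∠-45.0° V = 111 - j111 V.
Step 5 — Current: I = V / Z = 0.7439 - j0.4209 A = 0.8547∠-29.5° A.
Step 6 — Complex power: S = V·I* = 129.3 - j35.86 VA.
Step 7 — Real power: P = Re(S) = 129.3 W.
Step 8 — Reactive power: Q = Im(S) = -35.86 VAR.
Step 9 — Apparent power: |S| = 134.2 VA.
Step 10 — Power factor: PF = P/|S| = 0.9636 (leading).

(a) P = 129.3 W  (b) Q = -35.86 VAR  (c) S = 134.2 VA  (d) PF = 0.9636 (leading)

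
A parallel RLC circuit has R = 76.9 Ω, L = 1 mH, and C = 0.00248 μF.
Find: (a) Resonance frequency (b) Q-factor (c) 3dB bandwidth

Step 1 — Resonance: ω₀ = 1/√(LC) = 1/√(0.001·2.48e-09) = 6.35e+05 rad/s.
Step 2 — f₀ = ω₀/(2π) = 1.011e+05 Hz.
Step 3 — Parallel Q: Q = R/(ω₀L) = 76.9/(6.35e+05·0.001) = 0.1211.
Step 4 — Bandwidth: Δω = ω₀/Q = 5.244e+06 rad/s; BW = Δω/(2π) = 8.345e+05 Hz.

(a) f₀ = 1.011e+05 Hz  (b) Q = 0.1211  (c) BW = 8.345e+05 Hz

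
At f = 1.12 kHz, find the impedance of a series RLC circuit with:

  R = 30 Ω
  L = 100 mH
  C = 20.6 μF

Step 1 — Angular frequency: ω = 2π·f = 2π·1120 = 7037 rad/s.
Step 2 — Component impedances:
  R: Z = R = 30 Ω
  L: Z = jωL = j·7037·0.1 = 0 + j703.7 Ω
  C: Z = 1/(jωC) = -j/(ω·C) = 0 - j6.898 Ω
Step 3 — Series combination: Z_total = R + L + C = 30 + j696.8 Ω = 697.5∠87.5° Ω.

Z = 30 + j696.8 Ω = 697.5∠87.5° Ω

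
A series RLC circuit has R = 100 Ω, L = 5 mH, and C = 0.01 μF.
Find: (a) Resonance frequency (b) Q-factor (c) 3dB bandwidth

Step 1 — Resonance condition Im(Z)=0 gives ω₀ = 1/√(LC).
Step 2 — ω₀ = 1/√(0.005·1e-08) = 1.414e+05 rad/s.
Step 3 — f₀ = ω₀/(2π) = 2.251e+04 Hz.
Step 4 — Series Q: Q = ω₀L/R = 1.414e+05·0.005/100 = 7.071.
Step 5 — 3dB bandwidth: Δω = ω₀/Q = 2e+04 rad/s; BW = Δω/(2π) = 3183 Hz.

(a) f₀ = 2.251e+04 Hz  (b) Q = 7.071  (c) BW = 3183 Hz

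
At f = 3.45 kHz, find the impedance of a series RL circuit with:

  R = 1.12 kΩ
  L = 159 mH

Step 1 — Angular frequency: ω = 2π·f = 2π·3450 = 2.168e+04 rad/s.
Step 2 — Component impedances:
  R: Z = R = 1120 Ω
  L: Z = jωL = j·2.168e+04·0.159 = 0 + j3447 Ω
Step 3 — Series combination: Z_total = R + L = 1120 + j3447 Ω = 3624∠72.0° Ω.

Z = 1120 + j3447 Ω = 3624∠72.0° Ω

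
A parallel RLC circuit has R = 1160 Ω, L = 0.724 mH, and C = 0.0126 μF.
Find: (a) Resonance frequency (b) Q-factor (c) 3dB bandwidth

Step 1 — Resonance: ω₀ = 1/√(LC) = 1/√(0.000724·1.26e-08) = 3.311e+05 rad/s.
Step 2 — f₀ = ω₀/(2π) = 5.269e+04 Hz.
Step 3 — Parallel Q: Q = R/(ω₀L) = 1160/(3.311e+05·0.000724) = 4.839.
Step 4 — Bandwidth: Δω = ω₀/Q = 6.842e+04 rad/s; BW = Δω/(2π) = 1.089e+04 Hz.

(a) f₀ = 5.269e+04 Hz  (b) Q = 4.839  (c) BW = 1.089e+04 Hz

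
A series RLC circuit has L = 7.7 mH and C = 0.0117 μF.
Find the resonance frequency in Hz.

Step 1 — Resonance condition Im(Z)=0 gives ω₀ = 1/√(LC).
Step 2 — ω₀ = 1/√(0.0077·1.17e-08) = 1.054e+05 rad/s.
Step 3 — f₀ = ω₀/(2π) = 1.677e+04 Hz.

f₀ = 1.677e+04 Hz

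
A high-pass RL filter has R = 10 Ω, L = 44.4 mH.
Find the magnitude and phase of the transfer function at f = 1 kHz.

Step 1 — Angular frequency: ω = 2π·1000 = 6283 rad/s.
Step 2 — Transfer function: H(jω) = jωL/(R + jωL).
Step 3 — Numerator jωL = j·279; denominator R + jωL = 10 + j279.
Step 4 — H = 0.9987 + j0.0358.
Step 5 — Magnitude: |H| = 0.9994 (-0.0 dB); phase: φ = 2.1°.

|H| = 0.9994 (-0.0 dB), φ = 2.1°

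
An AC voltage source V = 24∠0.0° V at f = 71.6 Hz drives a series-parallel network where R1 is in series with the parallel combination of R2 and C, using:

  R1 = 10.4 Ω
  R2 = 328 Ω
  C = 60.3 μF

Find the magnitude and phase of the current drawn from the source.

Step 1 — Angular frequency: ω = 2π·f = 2π·71.6 = 449.9 rad/s.
Step 2 — Component impedances:
  R1: Z = R = 10.4 Ω
  R2: Z = R = 328 Ω
  C: Z = 1/(jωC) = -j/(ω·C) = 0 - j36.86 Ω
Step 3 — Parallel branch: R2 || C = 1/(1/R2 + 1/C) = 4.091 - j36.4 Ω.
Step 4 — Series with R1: Z_total = R1 + (R2 || C) = 14.49 - j36.4 Ω = 39.18∠-68.3° Ω.
Step 5 — Source phasor: V = 24∠0.0° V = 24 V.
Step 6 — Ohm's law: I = V / Z_total = (24) / (14.49 - j36.4) = 0.2265 + j0.5691 A.
Step 7 — Convert to polar: |I| = 0.6125 A, ∠I = 68.3°.

I = 0.6125∠68.3° A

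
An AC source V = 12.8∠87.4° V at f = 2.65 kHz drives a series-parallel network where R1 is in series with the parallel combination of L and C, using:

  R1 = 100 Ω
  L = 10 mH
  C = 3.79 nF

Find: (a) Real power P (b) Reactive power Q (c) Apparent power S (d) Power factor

Step 1 — Angular frequency: ω = 2π·f = 2π·2650 = 1.665e+04 rad/s.
Step 2 — Component impedances:
  R1: Z = R = 100 Ω
  L: Z = jωL = j·1.665e+04·0.01 = 0 + j166.5 Ω
  C: Z = 1/(jωC) = -j/(ω·C) = 0 - j1.585e+04 Ω
Step 3 — Parallel branch: L || C = 1/(1/L + 1/C) = 0 + j168.3 Ω.
Step 4 — Series with R1: Z_total = R1 + (L || C) = 100 + j168.3 Ω = 195.7∠59.3° Ω.
Step 5 — Source phasor: V = 12.8∠87.4° V = 0.5806 + j12.79 V.
Step 6 — Current: I = V / Z = 0.05767 + j0.03082 A = 0.06539∠28.1° A.
Step 7 — Complex power: S = V·I* = 0.4276 + j0.7195 VA.
Step 8 — Real power: P = Re(S) = 0.4276 W.
Step 9 — Reactive power: Q = Im(S) = 0.7195 VAR.
Step 10 — Apparent power: |S| = 0.837 VA.
Step 11 — Power factor: PF = P/|S| = 0.5109 (lagging).

(a) P = 0.4276 W  (b) Q = 0.7195 VAR  (c) S = 0.837 VA  (d) PF = 0.5109 (lagging)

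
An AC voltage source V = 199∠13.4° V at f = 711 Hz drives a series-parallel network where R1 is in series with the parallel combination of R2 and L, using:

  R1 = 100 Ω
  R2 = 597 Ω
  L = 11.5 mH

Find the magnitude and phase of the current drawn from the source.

Step 1 — Angular frequency: ω = 2π·f = 2π·711 = 4467 rad/s.
Step 2 — Component impedances:
  R1: Z = R = 100 Ω
  R2: Z = R = 597 Ω
  L: Z = jωL = j·4467·0.0115 = 0 + j51.37 Ω
Step 3 — Parallel branch: R2 || L = 1/(1/R2 + 1/L) = 4.388 + j51 Ω.
Step 4 — Series with R1: Z_total = R1 + (R2 || L) = 104.4 + j51 Ω = 116.2∠26.0° Ω.
Step 5 — Source phasor: V = 199∠13.4° V = 193.6 + j46.12 V.
Step 6 — Ohm's law: I = V / Z_total = (193.6 + j46.12) / (104.4 + j51) = 1.671 - j0.3747 A.
Step 7 — Convert to polar: |I| = 1.713 A, ∠I = -12.6°.

I = 1.713∠-12.6° A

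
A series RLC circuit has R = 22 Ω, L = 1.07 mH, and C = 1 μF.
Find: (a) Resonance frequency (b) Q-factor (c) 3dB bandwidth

Step 1 — Resonance condition Im(Z)=0 gives ω₀ = 1/√(LC).
Step 2 — ω₀ = 1/√(0.00107·1e-06) = 3.057e+04 rad/s.
Step 3 — f₀ = ω₀/(2π) = 4866 Hz.
Step 4 — Series Q: Q = ω₀L/R = 3.057e+04·0.00107/22 = 1.487.
Step 5 — 3dB bandwidth: Δω = ω₀/Q = 2.056e+04 rad/s; BW = Δω/(2π) = 3272 Hz.

(a) f₀ = 4866 Hz  (b) Q = 1.487  (c) BW = 3272 Hz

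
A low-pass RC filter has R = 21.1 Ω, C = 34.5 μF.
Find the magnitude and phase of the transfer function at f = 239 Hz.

Step 1 — Angular frequency: ω = 2π·239 = 1502 rad/s.
Step 2 — Transfer function: H(jω) = 1/(1 + jωRC).
Step 3 — Denominator: 1 + jωRC = 1 + j·1502·21.1·3.45e-05 = 1 + j1.093.
Step 4 — H = 0.4556 - j0.498.
Step 5 — Magnitude: |H| = 0.675 (-3.4 dB); phase: φ = -47.5°.

|H| = 0.675 (-3.4 dB), φ = -47.5°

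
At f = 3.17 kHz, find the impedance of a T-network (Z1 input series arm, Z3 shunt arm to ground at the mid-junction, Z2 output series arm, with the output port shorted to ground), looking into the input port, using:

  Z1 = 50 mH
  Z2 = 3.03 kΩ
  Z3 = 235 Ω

Step 1 — Angular frequency: ω = 2π·f = 2π·3170 = 1.992e+04 rad/s.
Step 2 — Component impedances:
  Z1: Z = jωL = j·1.992e+04·0.05 = 0 + j995.9 Ω
  Z2: Z = R = 3030 Ω
  Z3: Z = R = 235 Ω
Step 3 — With the output port shorted to ground, the output series arm Z2 runs from the junction to ground; the shunt arm Z3 also runs from the junction to ground. They appear in parallel: Z3 || Z2 = 218.1 Ω.
Step 4 — Series with input arm Z1: Z_in = Z1 + (Z3 || Z2) = 218.1 + j995.9 Ω = 1019∠77.6° Ω.

Z = 218.1 + j995.9 Ω = 1019∠77.6° Ω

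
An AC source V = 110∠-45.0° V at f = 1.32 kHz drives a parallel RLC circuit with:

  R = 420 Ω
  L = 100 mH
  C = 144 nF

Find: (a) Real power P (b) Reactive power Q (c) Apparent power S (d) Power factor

Step 1 — Angular frequency: ω = 2π·f = 2π·1320 = 8294 rad/s.
Step 2 — Component impedances:
  R: Z = R = 420 Ω
  L: Z = jωL = j·8294·0.1 = 0 + j829.4 Ω
  C: Z = 1/(jωC) = -j/(ω·C) = 0 - j837.3 Ω
Step 3 — Parallel combination: 1/Z_total = 1/R + 1/L + 1/C; Z_total = 420 + j2.013 Ω = 420∠0.3° Ω.
Step 4 — Source phasor: V = 110∠-45.0° V = 77.78 - j77.78 V.
Step 5 — Current: I = V / Z = 0.1843 - j0.1861 A = 0.2619∠-45.3° A.
Step 6 — Complex power: S = V·I* = 28.81 + j0.1381 VA.
Step 7 — Real power: P = Re(S) = 28.81 W.
Step 8 — Reactive power: Q = Im(S) = 0.1381 VAR.
Step 9 — Apparent power: |S| = 28.81 VA.
Step 10 — Power factor: PF = P/|S| = 1 (lagging).

(a) P = 28.81 W  (b) Q = 0.1381 VAR  (c) S = 28.81 VA  (d) PF = 1 (lagging)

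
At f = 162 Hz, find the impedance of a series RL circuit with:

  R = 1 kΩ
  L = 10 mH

Step 1 — Angular frequency: ω = 2π·f = 2π·162 = 1018 rad/s.
Step 2 — Component impedances:
  R: Z = R = 1000 Ω
  L: Z = jωL = j·1018·0.01 = 0 + j10.18 Ω
Step 3 — Series combination: Z_total = R + L = 1000 + j10.18 Ω = 1000∠0.6° Ω.

Z = 1000 + j10.18 Ω = 1000∠0.6° Ω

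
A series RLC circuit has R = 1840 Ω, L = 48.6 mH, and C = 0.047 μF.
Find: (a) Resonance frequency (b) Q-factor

Step 1 — Resonance condition Im(Z)=0 gives ω₀ = 1/√(LC).
Step 2 — ω₀ = 1/√(0.0486·4.7e-08) = 2.092e+04 rad/s.
Step 3 — f₀ = ω₀/(2π) = 3330 Hz.
Step 4 — Series Q: Q = ω₀L/R = 2.092e+04·0.0486/1840 = 0.5527.

(a) f₀ = 3330 Hz  (b) Q = 0.5527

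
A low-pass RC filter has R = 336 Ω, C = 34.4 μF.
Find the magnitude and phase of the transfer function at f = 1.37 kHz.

Step 1 — Angular frequency: ω = 2π·1370 = 8608 rad/s.
Step 2 — Transfer function: H(jω) = 1/(1 + jωRC).
Step 3 — Denominator: 1 + jωRC = 1 + j·8608·336·3.44e-05 = 1 + j99.49.
Step 4 — H = 0.000101 - j0.01005.
Step 5 — Magnitude: |H| = 0.01005 (-40.0 dB); phase: φ = -89.4°.

|H| = 0.01005 (-40.0 dB), φ = -89.4°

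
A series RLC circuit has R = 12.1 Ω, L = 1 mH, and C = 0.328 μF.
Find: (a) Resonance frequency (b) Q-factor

Step 1 — Resonance condition Im(Z)=0 gives ω₀ = 1/√(LC).
Step 2 — ω₀ = 1/√(0.001·3.28e-07) = 5.522e+04 rad/s.
Step 3 — f₀ = ω₀/(2π) = 8788 Hz.
Step 4 — Series Q: Q = ω₀L/R = 5.522e+04·0.001/12.1 = 4.563.

(a) f₀ = 8788 Hz  (b) Q = 4.563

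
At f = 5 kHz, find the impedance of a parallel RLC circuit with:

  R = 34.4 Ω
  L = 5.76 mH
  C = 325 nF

Step 1 — Angular frequency: ω = 2π·f = 2π·5000 = 3.142e+04 rad/s.
Step 2 — Component impedances:
  R: Z = R = 34.4 Ω
  L: Z = jωL = j·3.142e+04·0.00576 = 0 + j181 Ω
  C: Z = 1/(jωC) = -j/(ω·C) = 0 - j97.94 Ω
Step 3 — Parallel combination: 1/Z_total = 1/R + 1/L + 1/C; Z_total = 33.53 - j5.403 Ω = 33.96∠-9.2° Ω.

Z = 33.53 - j5.403 Ω = 33.96∠-9.2° Ω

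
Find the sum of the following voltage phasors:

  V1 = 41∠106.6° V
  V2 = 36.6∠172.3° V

Step 1 — Convert each phasor to rectangular form:
  V1 = 41·(cos(106.6°) + j·sin(106.6°)) = -11.71 + j39.29 V
  V2 = 36.6·(cos(172.3°) + j·sin(172.3°)) = -36.27 + j4.904 V
Step 2 — Sum components: V_total = -47.98 + j44.2 V.
Step 3 — Convert to polar: |V_total| = 65.23 V, ∠V_total = 137.4°.

V_total = 65.23∠137.4° V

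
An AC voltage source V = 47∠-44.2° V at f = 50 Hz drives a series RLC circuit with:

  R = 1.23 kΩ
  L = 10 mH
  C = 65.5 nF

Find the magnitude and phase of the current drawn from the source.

Step 1 — Angular frequency: ω = 2π·f = 2π·50 = 314.2 rad/s.
Step 2 — Component impedances:
  R: Z = R = 1230 Ω
  L: Z = jωL = j·314.2·0.01 = 0 + j3.142 Ω
  C: Z = 1/(jωC) = -j/(ω·C) = 0 - j4.86e+04 Ω
Step 3 — Series combination: Z_total = R + L + C = 1230 - j4.859e+04 Ω = 4.861e+04∠-88.6° Ω.
Step 4 — Source phasor: V = 47∠-44.2° V = 33.69 - j32.77 V.
Step 5 — Ohm's law: I = V / Z_total = (33.69 - j32.77) / (1230 - j4.859e+04) = 0.0006914 + j0.0006759 A.
Step 6 — Convert to polar: |I| = 0.0009669 A, ∠I = 44.4°.

I = 0.0009669∠44.4° A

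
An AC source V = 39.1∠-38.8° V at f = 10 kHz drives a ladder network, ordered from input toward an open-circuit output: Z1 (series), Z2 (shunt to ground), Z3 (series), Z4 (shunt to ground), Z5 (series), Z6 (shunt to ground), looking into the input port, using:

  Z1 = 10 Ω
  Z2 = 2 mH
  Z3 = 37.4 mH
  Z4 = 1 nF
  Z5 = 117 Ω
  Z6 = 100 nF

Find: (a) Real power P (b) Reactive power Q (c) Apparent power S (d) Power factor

Step 1 — Angular frequency: ω = 2π·f = 2π·1e+04 = 6.283e+04 rad/s.
Step 2 — Component impedances:
  Z1: Z = R = 10 Ω
  Z2: Z = jωL = j·6.283e+04·0.002 = 0 + j125.7 Ω
  Z3: Z = jωL = j·6.283e+04·0.0374 = 0 + j2350 Ω
  Z4: Z = 1/(jωC) = -j/(ω·C) = 0 - j1.592e+04 Ω
  Z5: Z = R = 117 Ω
  Z6: Z = 1/(jωC) = -j/(ω·C) = 0 - j159.2 Ω
Step 3 — Ladder network (open output): work backward from the far end, alternating series and parallel combinations. Z_in = 10.34 + j118.9 Ω = 119.3∠85.0° Ω.
Step 4 — Source phasor: V = 39.1∠-38.8° V = 30.47 - j24.5 V.
Step 5 — Current: I = V / Z = -0.1824 - j0.2722 A = 0.3277∠-123.8° A.
Step 6 — Complex power: S = V·I* = 1.11 + j12.77 VA.
Step 7 — Real power: P = Re(S) = 1.11 W.
Step 8 — Reactive power: Q = Im(S) = 12.77 VAR.
Step 9 — Apparent power: |S| = 12.81 VA.
Step 10 — Power factor: PF = P/|S| = 0.08663 (lagging).

(a) P = 1.11 W  (b) Q = 12.77 VAR  (c) S = 12.81 VA  (d) PF = 0.08663 (lagging)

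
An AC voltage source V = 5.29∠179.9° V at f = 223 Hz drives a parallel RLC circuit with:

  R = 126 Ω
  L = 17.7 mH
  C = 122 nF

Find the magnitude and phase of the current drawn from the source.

Step 1 — Angular frequency: ω = 2π·f = 2π·223 = 1401 rad/s.
Step 2 — Component impedances:
  R: Z = R = 126 Ω
  L: Z = jωL = j·1401·0.0177 = 0 + j24.8 Ω
  C: Z = 1/(jωC) = -j/(ω·C) = 0 - j5850 Ω
Step 3 — Parallel combination: 1/Z_total = 1/R + 1/L + 1/C; Z_total = 4.738 + j23.97 Ω = 24.43∠78.8° Ω.
Step 4 — Source phasor: V = 5.29∠179.9° V = -5.29 + j0.009233 V.
Step 5 — Ohm's law: I = V / Z_total = (-5.29 + j0.009233) / (4.738 + j23.97) = -0.04161 + j0.2125 A.
Step 6 — Convert to polar: |I| = 0.2165 A, ∠I = 101.1°.

I = 0.2165∠101.1° A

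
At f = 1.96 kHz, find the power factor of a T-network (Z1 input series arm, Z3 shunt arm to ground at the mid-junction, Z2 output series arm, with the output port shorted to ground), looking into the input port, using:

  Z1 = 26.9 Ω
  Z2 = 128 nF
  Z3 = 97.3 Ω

Step 1 — Angular frequency: ω = 2π·f = 2π·1960 = 1.232e+04 rad/s.
Step 2 — Component impedances:
  Z1: Z = R = 26.9 Ω
  Z2: Z = 1/(jωC) = -j/(ω·C) = 0 - j634.4 Ω
  Z3: Z = R = 97.3 Ω
Step 3 — With the output port shorted to ground, the output series arm Z2 runs from the junction to ground; the shunt arm Z3 also runs from the junction to ground. They appear in parallel: Z3 || Z2 = 95.06 - j14.58 Ω.
Step 4 — Series with input arm Z1: Z_in = Z1 + (Z3 || Z2) = 122 - j14.58 Ω = 122.8∠-6.8° Ω.
Step 5 — Power factor: PF = cos(φ) = Re(Z)/|Z| = 121.96/122.83 = 0.9929.
Step 6 — Type: Im(Z) = -14.58 ⇒ leading (phase φ = -6.8°).

PF = 0.9929 (leading, φ = -6.8°)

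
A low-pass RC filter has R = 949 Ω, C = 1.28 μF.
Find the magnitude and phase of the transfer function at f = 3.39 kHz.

Step 1 — Angular frequency: ω = 2π·3390 = 2.13e+04 rad/s.
Step 2 — Transfer function: H(jω) = 1/(1 + jωRC).
Step 3 — Denominator: 1 + jωRC = 1 + j·2.13e+04·949·1.28e-06 = 1 + j25.87.
Step 4 — H = 0.001492 - j0.03859.
Step 5 — Magnitude: |H| = 0.03862 (-28.3 dB); phase: φ = -87.8°.

|H| = 0.03862 (-28.3 dB), φ = -87.8°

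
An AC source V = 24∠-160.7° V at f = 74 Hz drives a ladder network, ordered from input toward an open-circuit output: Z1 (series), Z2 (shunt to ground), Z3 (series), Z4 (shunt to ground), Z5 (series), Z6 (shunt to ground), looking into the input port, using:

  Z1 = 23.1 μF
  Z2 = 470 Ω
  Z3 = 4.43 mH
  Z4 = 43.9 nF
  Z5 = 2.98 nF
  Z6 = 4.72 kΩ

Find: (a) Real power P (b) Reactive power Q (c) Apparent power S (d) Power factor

Step 1 — Angular frequency: ω = 2π·f = 2π·74 = 465 rad/s.
Step 2 — Component impedances:
  Z1: Z = 1/(jωC) = -j/(ω·C) = 0 - j93.11 Ω
  Z2: Z = R = 470 Ω
  Z3: Z = jωL = j·465·0.00443 = 0 + j2.06 Ω
  Z4: Z = 1/(jωC) = -j/(ω·C) = 0 - j4.899e+04 Ω
  Z5: Z = 1/(jωC) = -j/(ω·C) = 0 - j7.217e+05 Ω
  Z6: Z = R = 4720 Ω
Step 3 — Ladder network (open output): work backward from the far end, alternating series and parallel combinations. Z_in = 469.9 - j97.92 Ω = 480∠-11.8° Ω.
Step 4 — Source phasor: V = 24∠-160.7° V = -22.65 - j7.932 V.
Step 5 — Current: I = V / Z = -0.04282 - j0.0258 A = 0.05∠-148.9° A.
Step 6 — Complex power: S = V·I* = 1.175 - j0.2448 VA.
Step 7 — Real power: P = Re(S) = 1.175 W.
Step 8 — Reactive power: Q = Im(S) = -0.2448 VAR.
Step 9 — Apparent power: |S| = 1.2 VA.
Step 10 — Power factor: PF = P/|S| = 0.979 (leading).

(a) P = 1.175 W  (b) Q = -0.2448 VAR  (c) S = 1.2 VA  (d) PF = 0.979 (leading)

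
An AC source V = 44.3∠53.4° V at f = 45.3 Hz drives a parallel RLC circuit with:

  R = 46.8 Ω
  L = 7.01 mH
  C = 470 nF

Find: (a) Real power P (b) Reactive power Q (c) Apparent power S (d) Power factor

Step 1 — Angular frequency: ω = 2π·f = 2π·45.3 = 284.6 rad/s.
Step 2 — Component impedances:
  R: Z = R = 46.8 Ω
  L: Z = jωL = j·284.6·0.00701 = 0 + j1.995 Ω
  C: Z = 1/(jωC) = -j/(ω·C) = 0 - j7475 Ω
Step 3 — Parallel combination: 1/Z_total = 1/R + 1/L + 1/C; Z_total = 0.08496 + j1.992 Ω = 1.994∠87.6° Ω.
Step 4 — Source phasor: V = 44.3∠53.4° V = 26.41 + j35.56 V.
Step 5 — Current: I = V / Z = 18.38 - j12.47 A = 22.22∠-34.2° A.
Step 6 — Complex power: S = V·I* = 41.93 + j983.3 VA.
Step 7 — Real power: P = Re(S) = 41.93 W.
Step 8 — Reactive power: Q = Im(S) = 983.3 VAR.
Step 9 — Apparent power: |S| = 984.2 VA.
Step 10 — Power factor: PF = P/|S| = 0.04261 (lagging).

(a) P = 41.93 W  (b) Q = 983.3 VAR  (c) S = 984.2 VA  (d) PF = 0.04261 (lagging)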